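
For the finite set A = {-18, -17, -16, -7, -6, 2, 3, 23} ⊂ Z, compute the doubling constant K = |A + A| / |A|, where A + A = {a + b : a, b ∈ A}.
K = |A + A| / |A| = 26/8 = 13/4

Enumerate A + A = {a + b : a, b ∈ A}. With |A| = 8, there are |A|^2 = 64 ordered sum pairs; collecting distinct values, A + A = {-36, -35, -34, -33, -32, -25, -24, -23, -22, -16, -15, -14, -13, -12, -5, -4, -3, 4, 5, 6, 7, 16, 17, 25, 26, 46}, so |A + A| = 26. Thus K = 26/8 = 13/4. For comparison, the minimum possible |A + A| over all 8-element sets is 2·8 − 1 = 15 (so min K = 15/8), attained only by arithmetic progressions.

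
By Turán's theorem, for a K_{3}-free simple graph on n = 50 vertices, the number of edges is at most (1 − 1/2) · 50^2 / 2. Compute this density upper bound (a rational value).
Turán density bound = (1/2) · 50^2/2 = 625

Turán's theorem: ex(n, K_{r+1}) is achieved by the complete r-partite Turán graph T(n, r) with parts as balanced as possible, and is at most (1 − 1/r) · n^2/2. For r = 2, n = 50: the density bound is (1/2) · 2500/2 = 625. Since 2 ∣ 50, the Turán graph T(50, 2) has parts of equal size 25, and its edge count e(T(50, 2)) = 625 attains the density bound exactly.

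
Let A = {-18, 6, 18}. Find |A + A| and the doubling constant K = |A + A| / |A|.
K = |A + A| / |A| = 6/3 = 2

Enumerate A + A = {a + b : a, b ∈ A}. With |A| = 3, there are |A|^2 = 9 ordered sum pairs; collecting distinct values, A + A = {-36, -12, 0, 12, 24, 36}, so |A + A| = 6. Thus K = 6/3 = 2. For comparison, the minimum possible |A + A| over all 3-element sets is 2·3 − 1 = 5 (so min K = 5/3), attained only by arithmetic progressions.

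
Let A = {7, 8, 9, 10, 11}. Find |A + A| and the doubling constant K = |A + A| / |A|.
K = |A + A| / |A| = 9/5

Enumerate A + A = {a + b : a, b ∈ A}. With |A| = 5, there are |A|^2 = 25 ordered sum pairs; collecting distinct values, A + A = {14, 15, 16, 17, 18, 19, 20, 21, 22}, so |A + A| = 9. Thus K = 9/5. Here |A + A| = 2|A| − 1 = 9, the minimum possible — so K = 9/5 is minimal, which holds iff A is an arithmetic progression.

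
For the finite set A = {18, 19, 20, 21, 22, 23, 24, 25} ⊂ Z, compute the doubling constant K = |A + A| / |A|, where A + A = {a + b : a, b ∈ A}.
K = |A + A| / |A| = 15/8

Enumerate A + A = {a + b : a, b ∈ A}. With |A| = 8, there are |A|^2 = 64 ordered sum pairs; collecting distinct values, A + A = {36, 37, 38, 39, 40, 41, 42, 43, 44, 45, 46, 47, 48, 49, 50}, so |A + A| = 15. Thus K = 15/8. Here |A + A| = 2|A| − 1 = 15, the minimum possible — so K = 15/8 is minimal, which holds iff A is an arithmetic progression.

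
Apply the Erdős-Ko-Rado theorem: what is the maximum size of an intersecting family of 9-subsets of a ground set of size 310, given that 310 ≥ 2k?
max |F| = C(309, 8) = 1881358105633974

Erdős-Ko-Rado (1961): when n ≥ 2k, max |F| = C(n−1, k−1). The bound is attained by the star {A : i ∈ A} for any fixed i ∈ [n]. Here C(310−1, 9−1) = C(309, 8) = 1881358105633974.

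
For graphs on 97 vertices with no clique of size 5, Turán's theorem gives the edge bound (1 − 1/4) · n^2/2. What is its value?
Turán density bound = (3/4) · 97^2/2 = 28227/8 ≈ 3528.375

Turán's theorem: ex(n, K_{r+1}) is achieved by the complete r-partite Turán graph T(n, r) with parts as balanced as possible, and is at most (1 − 1/r) · n^2/2. For r = 4, n = 97: the density bound is (3/4) · 9409/2 = 28227/8 ≈ 3528.375. The integer-valued extremum is e(T(97, 4)) = 3528, which is strictly less than the density bound 28227/8 since 4 ∤ 97 (the parts of T(97, 4) cannot all be equal).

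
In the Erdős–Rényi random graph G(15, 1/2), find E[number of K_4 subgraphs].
E[# K_4] = C(15, 4) · (1/2)^C(4, 2) = 1365 / 2^6 = 21.328125

For each 4-subset S of vertices (there are C(15, 4) = 1365 such S), let X_S = 1 if S induces a K_4 (all C(4, 2) = 6 edges present). Then P(X_S = 1) = (1/2)^6 = 1/64. By linearity of expectation, E[# K_4] = C(15, 4) · (1/2)^6 = 1365 / 64 = 21.328125.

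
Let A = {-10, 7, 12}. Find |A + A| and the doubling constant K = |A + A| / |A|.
K = |A + A| / |A| = 6/3 = 2

Enumerate A + A = {a + b : a, b ∈ A}. With |A| = 3, there are |A|^2 = 9 ordered sum pairs; collecting distinct values, A + A = {-20, -3, 2, 14, 19, 24}, so |A + A| = 6. Thus K = 6/3 = 2. For comparison, the minimum possible |A + A| over all 3-element sets is 2·3 − 1 = 5 (so min K = 5/3), attained only by arithmetic progressions.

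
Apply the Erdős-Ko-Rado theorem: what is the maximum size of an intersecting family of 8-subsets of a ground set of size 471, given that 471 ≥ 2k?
max |F| = C(470, 7) = 961080460894320

The Erdős-Ko-Rado theorem states: for n ≥ 2k, an intersecting family of k-subsets of an n-element set has size at most C(n − 1, k − 1), with equality for 'star' families {A ⊆ [n] : |A| = k, i ∈ A} (fix an element i). For n = 471, k = 8: C(470, 7) = 961080460894320.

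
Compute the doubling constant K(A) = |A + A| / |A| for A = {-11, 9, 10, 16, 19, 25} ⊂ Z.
K = |A + A| / |A| = 20/6 = 10/3

Enumerate A + A = {a + b : a, b ∈ A}. With |A| = 6, there are |A|^2 = 36 ordered sum pairs; collecting distinct values, A + A = {-22, -2, -1, 5, 8, 14, 18, 19, 20, 25, 26, 28, 29, 32, 34, 35, 38, 41, 44, 50}, so |A + A| = 20. Thus K = 20/6 = 10/3. For comparison, the minimum possible |A + A| over all 6-element sets is 2·6 − 1 = 11 (so min K = 11/6), attained only by arithmetic progressions.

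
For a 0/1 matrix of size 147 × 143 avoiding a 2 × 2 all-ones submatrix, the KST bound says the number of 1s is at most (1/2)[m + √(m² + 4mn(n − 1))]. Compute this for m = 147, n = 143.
z(147, 143; 2, 2) ≤ (1/2)[147 + √(147² + 4·147·143·142)] = (1/2)[147 + √11961537] = 1802.7728

Kővári–Sós–Turán: let r_1, ..., r_147 be the row sums and z = Σ r_i the total number of 1s. Each pair of columns can share at most one row with both entries 1 (else a 2×2 all-ones block appears), so Σ_i C(r_i, 2) ≤ C(143, 2) = 10153. By convexity Σ_i C(r_i, 2) ≥ 147·C(z/147, 2) = z(z − 147)/(2·147), giving z² − 147z − 147·143·142 ≤ 0 and hence z ≤ (1/2)[147 + √(21609 + 4·2984982)] = (1/2)[147 + √11961537] ≈ (1/2)(147 + 3458.5455) = 1802.7728.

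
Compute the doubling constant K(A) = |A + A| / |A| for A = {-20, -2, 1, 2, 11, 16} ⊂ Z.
K = |A + A| / |A| = 20/6 = 10/3

Enumerate A + A = {a + b : a, b ∈ A}. With |A| = 6, there are |A|^2 = 36 ordered sum pairs; collecting distinct values, A + A = {-40, -22, -19, -18, -9, -4, -1, 0, 2, 3, 4, 9, 12, 13, 14, 17, 18, 22, 27, 32}, so |A + A| = 20. Thus K = 20/6 = 10/3. For comparison, the minimum possible |A + A| over all 6-element sets is 2·6 − 1 = 11 (so min K = 11/6), attained only by arithmetic progressions.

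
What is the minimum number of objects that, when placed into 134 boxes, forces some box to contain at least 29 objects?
n = (29 − 1)·134 + 1 = 3753

By the generalised pigeonhole principle, to guarantee some box contains ≥ r objects we need more than (r − 1) · k objects total. Threshold: n = (r − 1) · k + 1. With r = 29 and k = 134: n = 28 · 134 + 1 = 3752 + 1 = 3753. For n = 3752 = 28 · 134, we can put exactly 28 objects in every box, avoiding 29 in any single one — so 3753 is tight.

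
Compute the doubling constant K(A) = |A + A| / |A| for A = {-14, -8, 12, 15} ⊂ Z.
K = |A + A| / |A| = 10/4 = 5/2

Enumerate A + A = {a + b : a, b ∈ A}. With |A| = 4, there are |A|^2 = 16 ordered sum pairs; collecting distinct values, A + A = {-28, -22, -16, -2, 1, 4, 7, 24, 27, 30}, so |A + A| = 10. Thus K = 10/4 = 5/2. For comparison, the minimum possible |A + A| over all 4-element sets is 2·4 − 1 = 7 (so min K = 7/4), attained only by arithmetic progressions.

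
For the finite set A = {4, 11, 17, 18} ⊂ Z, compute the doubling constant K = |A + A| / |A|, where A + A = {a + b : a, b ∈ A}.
K = |A + A| / |A| = 9/4

Enumerate A + A = {a + b : a, b ∈ A}. With |A| = 4, there are |A|^2 = 16 ordered sum pairs; collecting distinct values, A + A = {8, 15, 21, 22, 28, 29, 34, 35, 36}, so |A + A| = 9. Thus K = 9/4. For comparison, the minimum possible |A + A| over all 4-element sets is 2·4 − 1 = 7 (so min K = 7/4), attained only by arithmetic progressions.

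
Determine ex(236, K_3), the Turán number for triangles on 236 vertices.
ex(236, K_3) = ⌊236^2/4⌋ = 13924

Mantel (1907): a triangle-free graph on n vertices has at most ⌊n^2/4⌋ edges, with equality for the complete bipartite graph K_{⌊n/2⌋, ⌈n/2⌉}. For n = 236: ⌊236^2/4⌋ = ⌊55696/4⌋ = 13924. The extremal graph is K_{118, 118}, which has 118·118 = 13924 edges.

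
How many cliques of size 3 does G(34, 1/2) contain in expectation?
E[# K_3] = C(34, 3) · (1/2)^C(3, 2) = 5984 / 2^3 = 748

For each 3-subset S of vertices (there are C(34, 3) = 5984 such S), let X_S = 1 if S induces a K_3 (all C(3, 2) = 3 edges present). Then P(X_S = 1) = (1/2)^3 = 1/8. By linearity of expectation, E[# K_3] = C(34, 3) · (1/2)^3 = 5984 / 8 = 748.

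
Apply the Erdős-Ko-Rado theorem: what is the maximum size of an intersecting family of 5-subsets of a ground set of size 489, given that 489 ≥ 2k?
max |F| = C(488, 4) = 2334078990

Erdős-Ko-Rado (1961): when n ≥ 2k, max |F| = C(n−1, k−1). The bound is attained by the star {A : i ∈ A} for any fixed i ∈ [n]. Here C(489−1, 5−1) = C(488, 4) = 2334078990.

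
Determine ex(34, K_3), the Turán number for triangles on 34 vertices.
ex(34, K_3) = ⌊34^2/4⌋ = 289

Mantel (1907): a triangle-free graph on n vertices has at most ⌊n^2/4⌋ edges, with equality for the complete bipartite graph K_{⌊n/2⌋, ⌈n/2⌉}. For n = 34: ⌊34^2/4⌋ = ⌊1156/4⌋ = 289. The extremal graph is K_{17, 17}, which has 17·17 = 289 edges.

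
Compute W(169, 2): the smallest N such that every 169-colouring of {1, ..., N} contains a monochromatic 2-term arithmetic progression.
W(169, 2) = 169 + 1 = 170

A 2-term AP is any pair of integers, so a monochromatic 2-AP exists iff some colour is used at least twice. With 169 colours, the colouring i ↦ i on {1, ..., 169} uses each colour once, avoiding any monochromatic pair, so W(169, 2) > 169. For {1, ..., 170}, pigeonhole forces two integers of the same colour, which form a monochromatic 2-AP. Hence W(169, 2) = 170.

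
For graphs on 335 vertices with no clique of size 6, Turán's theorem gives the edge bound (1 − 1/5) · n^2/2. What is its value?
Turán density bound = (4/5) · 335^2/2 = 44890

Turán's theorem: ex(n, K_{r+1}) is achieved by the complete r-partite Turán graph T(n, r) with parts as balanced as possible, and is at most (1 − 1/r) · n^2/2. For r = 5, n = 335: the density bound is (4/5) · 112225/2 = 44890. Since 5 ∣ 335, the Turán graph T(335, 5) has parts of equal size 67, and its edge count e(T(335, 5)) = 44890 attains the density bound exactly.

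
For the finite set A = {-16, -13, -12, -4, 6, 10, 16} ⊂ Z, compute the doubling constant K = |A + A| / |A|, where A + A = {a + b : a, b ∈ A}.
K = |A + A| / |A| = 26/7

Enumerate A + A = {a + b : a, b ∈ A}. With |A| = 7, there are |A|^2 = 49 ordered sum pairs; collecting distinct values, A + A = {-32, -29, -28, -26, -25, -24, -20, -17, -16, -10, -8, -7, -6, -3, -2, 0, 2, 3, 4, 6, 12, 16, 20, 22, 26, 32}, so |A + A| = 26. Thus K = 26/7. For comparison, the minimum possible |A + A| over all 7-element sets is 2·7 − 1 = 13 (so min K = 13/7), attained only by arithmetic progressions.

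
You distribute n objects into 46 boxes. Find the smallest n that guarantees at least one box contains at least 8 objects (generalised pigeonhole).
n = (8 − 1)·46 + 1 = 323

By the generalised pigeonhole principle, to guarantee some box contains ≥ r objects we need more than (r − 1) · k objects total. Threshold: n = (r − 1) · k + 1. With r = 8 and k = 46: n = 7 · 46 + 1 = 322 + 1 = 323. For n = 322 = 7 · 46, we can put exactly 7 objects in every box, avoiding 8 in any single one — so 323 is tight.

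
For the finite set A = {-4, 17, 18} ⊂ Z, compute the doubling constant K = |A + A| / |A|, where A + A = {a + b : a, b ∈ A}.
K = |A + A| / |A| = 6/3 = 2

Enumerate A + A = {a + b : a, b ∈ A}. With |A| = 3, there are |A|^2 = 9 ordered sum pairs; collecting distinct values, A + A = {-8, 13, 14, 34, 35, 36}, so |A + A| = 6. Thus K = 6/3 = 2. For comparison, the minimum possible |A + A| over all 3-element sets is 2·3 − 1 = 5 (so min K = 5/3), attained only by arithmetic progressions.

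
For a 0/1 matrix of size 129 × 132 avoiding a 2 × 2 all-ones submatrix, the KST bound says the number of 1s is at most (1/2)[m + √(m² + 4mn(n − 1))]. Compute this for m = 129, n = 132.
z(129, 132; 2, 2) ≤ (1/2)[129 + √(129² + 4·129·132·131)] = (1/2)[129 + √8939313] = 1559.4342

Kővári–Sós–Turán: let r_1, ..., r_129 be the row sums and z = Σ r_i the total number of 1s. Each pair of columns can share at most one row with both entries 1 (else a 2×2 all-ones block appears), so Σ_i C(r_i, 2) ≤ C(132, 2) = 8646. By convexity Σ_i C(r_i, 2) ≥ 129·C(z/129, 2) = z(z − 129)/(2·129), giving z² − 129z − 129·132·131 ≤ 0 and hence z ≤ (1/2)[129 + √(16641 + 4·2230668)] = (1/2)[129 + √8939313] ≈ (1/2)(129 + 2989.8684) = 1559.4342.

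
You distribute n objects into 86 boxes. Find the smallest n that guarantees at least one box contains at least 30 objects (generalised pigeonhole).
n = (30 − 1)·86 + 1 = 2495

By the generalised pigeonhole principle, to guarantee some box contains ≥ r objects we need more than (r − 1) · k objects total. Threshold: n = (r − 1) · k + 1. With r = 30 and k = 86: n = 29 · 86 + 1 = 2494 + 1 = 2495. For n = 2494 = 29 · 86, we can put exactly 29 objects in every box, avoiding 30 in any single one — so 2495 is tight.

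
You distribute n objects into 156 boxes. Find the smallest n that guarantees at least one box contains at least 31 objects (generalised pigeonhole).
n = (31 − 1)·156 + 1 = 4681

By the generalised pigeonhole principle, to guarantee some box contains ≥ r objects we need more than (r − 1) · k objects total. Threshold: n = (r − 1) · k + 1. With r = 31 and k = 156: n = 30 · 156 + 1 = 4680 + 1 = 4681. For n = 4680 = 30 · 156, we can put exactly 30 objects in every box, avoiding 31 in any single one — so 4681 is tight.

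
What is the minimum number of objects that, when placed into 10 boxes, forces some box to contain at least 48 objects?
n = (48 − 1)·10 + 1 = 471

By the generalised pigeonhole principle, to guarantee some box contains ≥ r objects we need more than (r − 1) · k objects total. Threshold: n = (r − 1) · k + 1. With r = 48 and k = 10: n = 47 · 10 + 1 = 470 + 1 = 471. For n = 470 = 47 · 10, we can put exactly 47 objects in every box, avoiding 48 in any single one — so 471 is tight.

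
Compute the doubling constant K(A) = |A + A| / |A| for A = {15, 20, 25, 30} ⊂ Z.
K = |A + A| / |A| = 7/4

Enumerate A + A = {a + b : a, b ∈ A}. With |A| = 4, there are |A|^2 = 16 ordered sum pairs; collecting distinct values, A + A = {30, 35, 40, 45, 50, 55, 60}, so |A + A| = 7. Thus K = 7/4. Here |A + A| = 2|A| − 1 = 7, the minimum possible — so K = 7/4 is minimal, which holds iff A is an arithmetic progression.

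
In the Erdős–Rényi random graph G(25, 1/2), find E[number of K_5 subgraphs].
E[# K_5] = C(25, 5) · (1/2)^C(5, 2) = 53130 / 2^10 = 26565/512 ≈ 51.884766

For each 5-subset S of vertices (there are C(25, 5) = 53130 such S), let X_S = 1 if S induces a K_5 (all C(5, 2) = 10 edges present). Then P(X_S = 1) = (1/2)^10 = 1/1024. By linearity of expectation, E[# K_5] = C(25, 5) · (1/2)^10 = 53130 / 1024 = 26565/512 ≈ 51.884766.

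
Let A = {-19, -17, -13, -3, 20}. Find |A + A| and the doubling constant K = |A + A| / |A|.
K = |A + A| / |A| = 15/5 = 3

Enumerate A + A = {a + b : a, b ∈ A}. With |A| = 5, there are |A|^2 = 25 ordered sum pairs; collecting distinct values, A + A = {-38, -36, -34, -32, -30, -26, -22, -20, -16, -6, 1, 3, 7, 17, 40}, so |A + A| = 15. Thus K = 15/5 = 3. For comparison, the minimum possible |A + A| over all 5-element sets is 2·5 − 1 = 9 (so min K = 9/5), attained only by arithmetic progressions.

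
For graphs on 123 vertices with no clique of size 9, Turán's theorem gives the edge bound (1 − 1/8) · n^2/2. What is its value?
Turán density bound = (7/8) · 123^2/2 = 105903/16 ≈ 6618.9375

Turán's theorem: ex(n, K_{r+1}) is achieved by the complete r-partite Turán graph T(n, r) with parts as balanced as possible, and is at most (1 − 1/r) · n^2/2. For r = 8, n = 123: the density bound is (7/8) · 15129/2 = 105903/16 ≈ 6618.9375. The integer-valued extremum is e(T(123, 8)) = 6618, which is strictly less than the density bound 105903/16 since 8 ∤ 123 (the parts of T(123, 8) cannot all be equal).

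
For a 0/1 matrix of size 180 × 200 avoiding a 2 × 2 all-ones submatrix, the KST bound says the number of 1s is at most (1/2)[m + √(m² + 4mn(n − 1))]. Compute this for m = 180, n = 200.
z(180, 200; 2, 2) ≤ (1/2)[180 + √(180² + 4·180·200·199)] = (1/2)[180 + √28688400] = 2768.0777

Kővári–Sós–Turán: let r_1, ..., r_180 be the row sums and z = Σ r_i the total number of 1s. Each pair of columns can share at most one row with both entries 1 (else a 2×2 all-ones block appears), so Σ_i C(r_i, 2) ≤ C(200, 2) = 19900. By convexity Σ_i C(r_i, 2) ≥ 180·C(z/180, 2) = z(z − 180)/(2·180), giving z² − 180z − 180·200·199 ≤ 0 and hence z ≤ (1/2)[180 + √(32400 + 4·7164000)] = (1/2)[180 + √28688400] ≈ (1/2)(180 + 5356.1553) = 2768.0777.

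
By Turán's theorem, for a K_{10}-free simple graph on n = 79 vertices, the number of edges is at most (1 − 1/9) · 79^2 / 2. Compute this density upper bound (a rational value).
Turán density bound = (8/9) · 79^2/2 = 24964/9 ≈ 2773.7778

Turán's theorem: ex(n, K_{r+1}) is achieved by the complete r-partite Turán graph T(n, r) with parts as balanced as possible, and is at most (1 − 1/r) · n^2/2. For r = 9, n = 79: the density bound is (8/9) · 6241/2 = 24964/9 ≈ 2773.7778. The integer-valued extremum is e(T(79, 9)) = 2773, which is strictly less than the density bound 24964/9 since 9 ∤ 79 (the parts of T(79, 9) cannot all be equal).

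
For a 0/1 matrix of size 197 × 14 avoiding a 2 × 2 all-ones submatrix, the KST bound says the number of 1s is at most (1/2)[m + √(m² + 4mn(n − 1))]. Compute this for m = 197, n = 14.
z(197, 14; 2, 2) ≤ (1/2)[197 + √(197² + 4·197·14·13)] = (1/2)[197 + √182225] = 311.9391

Kővári–Sós–Turán: let r_1, ..., r_197 be the row sums and z = Σ r_i the total number of 1s. Each pair of columns can share at most one row with both entries 1 (else a 2×2 all-ones block appears), so Σ_i C(r_i, 2) ≤ C(14, 2) = 91. By convexity Σ_i C(r_i, 2) ≥ 197·C(z/197, 2) = z(z − 197)/(2·197), giving z² − 197z − 197·14·13 ≤ 0 and hence z ≤ (1/2)[197 + √(38809 + 4·35854)] = (1/2)[197 + √182225] ≈ (1/2)(197 + 426.8782) = 311.9391.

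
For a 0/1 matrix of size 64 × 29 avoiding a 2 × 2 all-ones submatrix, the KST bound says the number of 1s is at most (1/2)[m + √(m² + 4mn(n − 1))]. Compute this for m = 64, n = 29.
z(64, 29; 2, 2) ≤ (1/2)[64 + √(64² + 4·64·29·28)] = (1/2)[64 + √211968] = 262.1999

Kővári–Sós–Turán: let r_1, ..., r_64 be the row sums and z = Σ r_i the total number of 1s. Each pair of columns can share at most one row with both entries 1 (else a 2×2 all-ones block appears), so Σ_i C(r_i, 2) ≤ C(29, 2) = 406. By convexity Σ_i C(r_i, 2) ≥ 64·C(z/64, 2) = z(z − 64)/(2·64), giving z² − 64z − 64·29·28 ≤ 0 and hence z ≤ (1/2)[64 + √(4096 + 4·51968)] = (1/2)[64 + √211968] ≈ (1/2)(64 + 460.3998) = 262.1999.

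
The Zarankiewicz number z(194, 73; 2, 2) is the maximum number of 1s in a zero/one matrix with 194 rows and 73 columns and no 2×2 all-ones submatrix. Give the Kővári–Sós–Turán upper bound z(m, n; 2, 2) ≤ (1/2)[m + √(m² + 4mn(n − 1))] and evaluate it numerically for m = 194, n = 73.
z(194, 73; 2, 2) ≤ (1/2)[194 + √(194² + 4·194·73·72)] = (1/2)[194 + √4116292] = 1111.4324

Kővári–Sós–Turán: let r_1, ..., r_194 be the row sums and z = Σ r_i the total number of 1s. Each pair of columns can share at most one row with both entries 1 (else a 2×2 all-ones block appears), so Σ_i C(r_i, 2) ≤ C(73, 2) = 2628. By convexity Σ_i C(r_i, 2) ≥ 194·C(z/194, 2) = z(z − 194)/(2·194), giving z² − 194z − 194·73·72 ≤ 0 and hence z ≤ (1/2)[194 + √(37636 + 4·1019664)] = (1/2)[194 + √4116292] ≈ (1/2)(194 + 2028.8647) = 1111.4324.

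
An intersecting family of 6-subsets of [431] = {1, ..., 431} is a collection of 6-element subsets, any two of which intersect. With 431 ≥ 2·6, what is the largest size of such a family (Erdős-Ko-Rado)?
max |F| = C(430, 5) = 119681147586

The Erdős-Ko-Rado theorem states: for n ≥ 2k, an intersecting family of k-subsets of an n-element set has size at most C(n − 1, k − 1), with equality for 'star' families {A ⊆ [n] : |A| = k, i ∈ A} (fix an element i). For n = 431, k = 6: C(430, 5) = 119681147586.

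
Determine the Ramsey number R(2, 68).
R(2, 68) = 68

R(2, k) = k for all k ≥ 2: in a 2-colouring of K_k, either some edge is red (a red K_2) or all edges are blue (a blue K_k). And K_{67} coloured all-blue has no blue K_68, so R(2, 68) > 67. Hence R(2, 68) = 68.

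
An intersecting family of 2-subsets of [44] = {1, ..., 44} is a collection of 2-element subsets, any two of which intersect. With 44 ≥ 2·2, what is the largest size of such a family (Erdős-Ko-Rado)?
max |F| = C(43, 1) = 43

Erdős-Ko-Rado (1961): when n ≥ 2k, max |F| = C(n−1, k−1). The bound is attained by the star {A : i ∈ A} for any fixed i ∈ [n]. Here C(44−1, 2−1) = C(43, 1) = 43.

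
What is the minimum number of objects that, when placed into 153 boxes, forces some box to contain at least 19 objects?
n = (19 − 1)·153 + 1 = 2755

By the generalised pigeonhole principle, to guarantee some box contains ≥ r objects we need more than (r − 1) · k objects total. Threshold: n = (r − 1) · k + 1. With r = 19 and k = 153: n = 18 · 153 + 1 = 2754 + 1 = 2755. For n = 2754 = 18 · 153, we can put exactly 18 objects in every box, avoiding 19 in any single one — so 2755 is tight.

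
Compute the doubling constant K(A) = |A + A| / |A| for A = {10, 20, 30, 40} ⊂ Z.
K = |A + A| / |A| = 7/4

Enumerate A + A = {a + b : a, b ∈ A}. With |A| = 4, there are |A|^2 = 16 ordered sum pairs; collecting distinct values, A + A = {20, 30, 40, 50, 60, 70, 80}, so |A + A| = 7. Thus K = 7/4. Here |A + A| = 2|A| − 1 = 7, the minimum possible — so K = 7/4 is minimal, which holds iff A is an arithmetic progression.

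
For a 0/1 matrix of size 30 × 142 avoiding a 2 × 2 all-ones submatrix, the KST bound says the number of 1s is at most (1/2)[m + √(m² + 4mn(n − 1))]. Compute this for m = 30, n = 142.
z(30, 142; 2, 2) ≤ (1/2)[30 + √(30² + 4·30·142·141)] = (1/2)[30 + √2403540] = 790.1677

Kővári–Sós–Turán: let r_1, ..., r_30 be the row sums and z = Σ r_i the total number of 1s. Each pair of columns can share at most one row with both entries 1 (else a 2×2 all-ones block appears), so Σ_i C(r_i, 2) ≤ C(142, 2) = 10011. By convexity Σ_i C(r_i, 2) ≥ 30·C(z/30, 2) = z(z − 30)/(2·30), giving z² − 30z − 30·142·141 ≤ 0 and hence z ≤ (1/2)[30 + √(900 + 4·600660)] = (1/2)[30 + √2403540] ≈ (1/2)(30 + 1550.3354) = 790.1677.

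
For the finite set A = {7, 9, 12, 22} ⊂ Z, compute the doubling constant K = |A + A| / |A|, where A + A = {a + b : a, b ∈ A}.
K = |A + A| / |A| = 10/4 = 5/2

Enumerate A + A = {a + b : a, b ∈ A}. With |A| = 4, there are |A|^2 = 16 ordered sum pairs; collecting distinct values, A + A = {14, 16, 18, 19, 21, 24, 29, 31, 34, 44}, so |A + A| = 10. Thus K = 10/4 = 5/2. For comparison, the minimum possible |A + A| over all 4-element sets is 2·4 − 1 = 7 (so min K = 7/4), attained only by arithmetic progressions.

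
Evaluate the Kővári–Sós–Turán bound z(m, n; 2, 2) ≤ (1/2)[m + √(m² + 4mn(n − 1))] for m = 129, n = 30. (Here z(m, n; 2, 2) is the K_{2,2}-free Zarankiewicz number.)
z(129, 30; 2, 2) ≤ (1/2)[129 + √(129² + 4·129·30·29)] = (1/2)[129 + √465561] = 405.6602

Kővári–Sós–Turán: let r_1, ..., r_129 be the row sums and z = Σ r_i the total number of 1s. Each pair of columns can share at most one row with both entries 1 (else a 2×2 all-ones block appears), so Σ_i C(r_i, 2) ≤ C(30, 2) = 435. By convexity Σ_i C(r_i, 2) ≥ 129·C(z/129, 2) = z(z − 129)/(2·129), giving z² − 129z − 129·30·29 ≤ 0 and hence z ≤ (1/2)[129 + √(16641 + 4·112230)] = (1/2)[129 + √465561] ≈ (1/2)(129 + 682.3203) = 405.6602.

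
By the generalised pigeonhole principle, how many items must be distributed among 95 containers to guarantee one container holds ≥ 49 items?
n = (49 − 1)·95 + 1 = 4561

By the generalised pigeonhole principle, to guarantee some box contains ≥ r objects we need more than (r − 1) · k objects total. Threshold: n = (r − 1) · k + 1. With r = 49 and k = 95: n = 48 · 95 + 1 = 4560 + 1 = 4561. For n = 4560 = 48 · 95, we can put exactly 48 objects in every box, avoiding 49 in any single one — so 4561 is tight.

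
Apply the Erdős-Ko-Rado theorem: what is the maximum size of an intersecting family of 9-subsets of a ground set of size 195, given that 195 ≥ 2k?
max |F| = C(194, 8) = 42992032003272

Erdős-Ko-Rado (1961): when n ≥ 2k, max |F| = C(n−1, k−1). The bound is attained by the star {A : i ∈ A} for any fixed i ∈ [n]. Here C(195−1, 9−1) = C(194, 8) = 42992032003272.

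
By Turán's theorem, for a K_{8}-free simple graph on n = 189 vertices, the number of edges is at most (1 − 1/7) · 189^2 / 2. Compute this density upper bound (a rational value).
Turán density bound = (6/7) · 189^2/2 = 15309

Turán's theorem: ex(n, K_{r+1}) is achieved by the complete r-partite Turán graph T(n, r) with parts as balanced as possible, and is at most (1 − 1/r) · n^2/2. For r = 7, n = 189: the density bound is (6/7) · 35721/2 = 15309. Since 7 ∣ 189, the Turán graph T(189, 7) has parts of equal size 27, and its edge count e(T(189, 7)) = 15309 attains the density bound exactly.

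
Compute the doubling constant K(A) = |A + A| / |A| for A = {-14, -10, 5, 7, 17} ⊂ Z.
K = |A + A| / |A| = 15/5 = 3

Enumerate A + A = {a + b : a, b ∈ A}. With |A| = 5, there are |A|^2 = 25 ordered sum pairs; collecting distinct values, A + A = {-28, -24, -20, -9, -7, -5, -3, 3, 7, 10, 12, 14, 22, 24, 34}, so |A + A| = 15. Thus K = 15/5 = 3. For comparison, the minimum possible |A + A| over all 5-element sets is 2·5 − 1 = 9 (so min K = 9/5), attained only by arithmetic progressions.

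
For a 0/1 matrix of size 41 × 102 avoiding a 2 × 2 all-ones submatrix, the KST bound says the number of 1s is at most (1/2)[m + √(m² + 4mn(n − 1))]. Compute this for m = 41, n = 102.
z(41, 102; 2, 2) ≤ (1/2)[41 + √(41² + 4·41·102·101)] = (1/2)[41 + √1691209] = 670.7325

Kővári–Sós–Turán: let r_1, ..., r_41 be the row sums and z = Σ r_i the total number of 1s. Each pair of columns can share at most one row with both entries 1 (else a 2×2 all-ones block appears), so Σ_i C(r_i, 2) ≤ C(102, 2) = 5151. By convexity Σ_i C(r_i, 2) ≥ 41·C(z/41, 2) = z(z − 41)/(2·41), giving z² − 41z − 41·102·101 ≤ 0 and hence z ≤ (1/2)[41 + √(1681 + 4·422382)] = (1/2)[41 + √1691209] ≈ (1/2)(41 + 1300.4649) = 670.7325.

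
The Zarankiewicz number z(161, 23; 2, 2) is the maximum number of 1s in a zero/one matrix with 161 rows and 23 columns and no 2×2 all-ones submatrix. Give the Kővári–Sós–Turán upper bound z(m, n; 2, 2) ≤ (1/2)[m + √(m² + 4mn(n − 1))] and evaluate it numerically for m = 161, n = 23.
z(161, 23; 2, 2) ≤ (1/2)[161 + √(161² + 4·161·23·22)] = (1/2)[161 + √351785] = 377.0573

Kővári–Sós–Turán: let r_1, ..., r_161 be the row sums and z = Σ r_i the total number of 1s. Each pair of columns can share at most one row with both entries 1 (else a 2×2 all-ones block appears), so Σ_i C(r_i, 2) ≤ C(23, 2) = 253. By convexity Σ_i C(r_i, 2) ≥ 161·C(z/161, 2) = z(z − 161)/(2·161), giving z² − 161z − 161·23·22 ≤ 0 and hence z ≤ (1/2)[161 + √(25921 + 4·81466)] = (1/2)[161 + √351785] ≈ (1/2)(161 + 593.1147) = 377.0573.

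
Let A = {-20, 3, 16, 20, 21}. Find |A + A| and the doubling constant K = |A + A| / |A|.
K = |A + A| / |A| = 15/5 = 3

Enumerate A + A = {a + b : a, b ∈ A}. With |A| = 5, there are |A|^2 = 25 ordered sum pairs; collecting distinct values, A + A = {-40, -17, -4, 0, 1, 6, 19, 23, 24, 32, 36, 37, 40, 41, 42}, so |A + A| = 15. Thus K = 15/5 = 3. For comparison, the minimum possible |A + A| over all 5-element sets is 2·5 − 1 = 9 (so min K = 9/5), attained only by arithmetic progressions.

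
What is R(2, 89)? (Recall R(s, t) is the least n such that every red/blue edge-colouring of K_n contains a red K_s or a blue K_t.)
R(2, 89) = 89

R(2, k) = k for all k ≥ 2: in a 2-colouring of K_k, either some edge is red (a red K_2) or all edges are blue (a blue K_k). And K_{88} coloured all-blue has no blue K_89, so R(2, 89) > 88. Hence R(2, 89) = 89.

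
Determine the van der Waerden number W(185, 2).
W(185, 2) = 185 + 1 = 186

A 2-term AP is any pair of integers, so a monochromatic 2-AP exists iff some colour is used at least twice. With 185 colours, the colouring i ↦ i on {1, ..., 185} uses each colour once, avoiding any monochromatic pair, so W(185, 2) > 185. For {1, ..., 186}, pigeonhole forces two integers of the same colour, which form a monochromatic 2-AP. Hence W(185, 2) = 186.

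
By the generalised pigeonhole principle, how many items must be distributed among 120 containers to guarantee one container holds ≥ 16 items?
n = (16 − 1)·120 + 1 = 1801

By the generalised pigeonhole principle, to guarantee some box contains ≥ r objects we need more than (r − 1) · k objects total. Threshold: n = (r − 1) · k + 1. With r = 16 and k = 120: n = 15 · 120 + 1 = 1800 + 1 = 1801. For n = 1800 = 15 · 120, we can put exactly 15 objects in every box, avoiding 16 in any single one — so 1801 is tight.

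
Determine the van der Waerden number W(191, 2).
W(191, 2) = 191 + 1 = 192

A 2-term AP is any pair of integers, so a monochromatic 2-AP exists iff some colour is used at least twice. With 191 colours, the colouring i ↦ i on {1, ..., 191} uses each colour once, avoiding any monochromatic pair, so W(191, 2) > 191. For {1, ..., 192}, pigeonhole forces two integers of the same colour, which form a monochromatic 2-AP. Hence W(191, 2) = 192.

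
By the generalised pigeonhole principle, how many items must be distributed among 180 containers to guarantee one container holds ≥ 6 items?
n = (6 − 1)·180 + 1 = 901

By the generalised pigeonhole principle, to guarantee some box contains ≥ r objects we need more than (r − 1) · k objects total. Threshold: n = (r − 1) · k + 1. With r = 6 and k = 180: n = 5 · 180 + 1 = 900 + 1 = 901. For n = 900 = 5 · 180, we can put exactly 5 objects in every box, avoiding 6 in any single one — so 901 is tight.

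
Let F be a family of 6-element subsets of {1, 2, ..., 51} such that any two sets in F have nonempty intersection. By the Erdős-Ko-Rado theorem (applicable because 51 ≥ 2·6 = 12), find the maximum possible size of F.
max |F| = C(50, 5) = 2118760

Erdős-Ko-Rado (1961): when n ≥ 2k, max |F| = C(n−1, k−1). The bound is attained by the star {A : i ∈ A} for any fixed i ∈ [n]. Here C(51−1, 6−1) = C(50, 5) = 2118760.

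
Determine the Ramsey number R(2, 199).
R(2, 199) = 199

R(2, k) = k for all k ≥ 2: in a 2-colouring of K_k, either some edge is red (a red K_2) or all edges are blue (a blue K_k). And K_{198} coloured all-blue has no blue K_199, so R(2, 199) > 198. Hence R(2, 199) = 199.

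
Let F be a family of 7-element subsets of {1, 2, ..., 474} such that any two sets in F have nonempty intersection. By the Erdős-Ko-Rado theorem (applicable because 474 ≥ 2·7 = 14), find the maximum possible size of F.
max |F| = C(473, 6) = 15066351792492

Erdős-Ko-Rado (1961): when n ≥ 2k, max |F| = C(n−1, k−1). The bound is attained by the star {A : i ∈ A} for any fixed i ∈ [n]. Here C(474−1, 7−1) = C(473, 6) = 15066351792492.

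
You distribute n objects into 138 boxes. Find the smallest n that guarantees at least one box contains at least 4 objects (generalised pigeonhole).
n = (4 − 1)·138 + 1 = 415

By the generalised pigeonhole principle, to guarantee some box contains ≥ r objects we need more than (r − 1) · k objects total. Threshold: n = (r − 1) · k + 1. With r = 4 and k = 138: n = 3 · 138 + 1 = 414 + 1 = 415. For n = 414 = 3 · 138, we can put exactly 3 objects in every box, avoiding 4 in any single one — so 415 is tight.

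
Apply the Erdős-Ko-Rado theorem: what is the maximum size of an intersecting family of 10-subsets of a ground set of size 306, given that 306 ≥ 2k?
max |F| = C(305, 9) = 55871664980896050

The Erdős-Ko-Rado theorem states: for n ≥ 2k, an intersecting family of k-subsets of an n-element set has size at most C(n − 1, k − 1), with equality for 'star' families {A ⊆ [n] : |A| = k, i ∈ A} (fix an element i). For n = 306, k = 10: C(305, 9) = 55871664980896050.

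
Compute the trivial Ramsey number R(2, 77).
R(2, 77) = 77

R(2, k) = k for all k ≥ 2: in a 2-colouring of K_k, either some edge is red (a red K_2) or all edges are blue (a blue K_k). And K_{76} coloured all-blue has no blue K_77, so R(2, 77) > 76. Hence R(2, 77) = 77.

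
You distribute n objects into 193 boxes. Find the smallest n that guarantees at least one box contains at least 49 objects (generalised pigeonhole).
n = (49 − 1)·193 + 1 = 9265

By the generalised pigeonhole principle, to guarantee some box contains ≥ r objects we need more than (r − 1) · k objects total. Threshold: n = (r − 1) · k + 1. With r = 49 and k = 193: n = 48 · 193 + 1 = 9264 + 1 = 9265. For n = 9264 = 48 · 193, we can put exactly 48 objects in every box, avoiding 49 in any single one — so 9265 is tight.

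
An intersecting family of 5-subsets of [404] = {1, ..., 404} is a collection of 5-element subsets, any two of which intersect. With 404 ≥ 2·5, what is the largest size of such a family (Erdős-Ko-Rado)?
max |F| = C(403, 4) = 1082740100

Erdős-Ko-Rado (1961): when n ≥ 2k, max |F| = C(n−1, k−1). The bound is attained by the star {A : i ∈ A} for any fixed i ∈ [n]. Here C(404−1, 5−1) = C(403, 4) = 1082740100.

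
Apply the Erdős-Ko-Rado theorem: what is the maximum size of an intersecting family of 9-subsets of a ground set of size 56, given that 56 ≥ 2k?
max |F| = C(55, 8) = 1217566350

The Erdős-Ko-Rado theorem states: for n ≥ 2k, an intersecting family of k-subsets of an n-element set has size at most C(n − 1, k − 1), with equality for 'star' families {A ⊆ [n] : |A| = k, i ∈ A} (fix an element i). For n = 56, k = 9: C(55, 8) = 1217566350.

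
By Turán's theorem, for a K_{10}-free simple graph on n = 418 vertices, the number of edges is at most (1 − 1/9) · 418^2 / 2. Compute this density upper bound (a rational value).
Turán density bound = (8/9) · 418^2/2 = 698896/9 ≈ 77655.1111

Turán's theorem: ex(n, K_{r+1}) is achieved by the complete r-partite Turán graph T(n, r) with parts as balanced as possible, and is at most (1 − 1/r) · n^2/2. For r = 9, n = 418: the density bound is (8/9) · 174724/2 = 698896/9 ≈ 77655.1111. The integer-valued extremum is e(T(418, 9)) = 77654, which is strictly less than the density bound 698896/9 since 9 ∤ 418 (the parts of T(418, 9) cannot all be equal).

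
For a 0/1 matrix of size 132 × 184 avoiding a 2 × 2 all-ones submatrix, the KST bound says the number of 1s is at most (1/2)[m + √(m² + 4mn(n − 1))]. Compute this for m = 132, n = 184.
z(132, 184; 2, 2) ≤ (1/2)[132 + √(132² + 4·132·184·183)] = (1/2)[132 + √17796240] = 2175.2795

Kővári–Sós–Turán: let r_1, ..., r_132 be the row sums and z = Σ r_i the total number of 1s. Each pair of columns can share at most one row with both entries 1 (else a 2×2 all-ones block appears), so Σ_i C(r_i, 2) ≤ C(184, 2) = 16836. By convexity Σ_i C(r_i, 2) ≥ 132·C(z/132, 2) = z(z − 132)/(2·132), giving z² − 132z − 132·184·183 ≤ 0 and hence z ≤ (1/2)[132 + √(17424 + 4·4444704)] = (1/2)[132 + √17796240] ≈ (1/2)(132 + 4218.559) = 2175.2795.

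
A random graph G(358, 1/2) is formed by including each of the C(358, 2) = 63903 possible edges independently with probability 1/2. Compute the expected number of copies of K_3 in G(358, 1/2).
E[# K_3] = C(358, 3) · (1/2)^C(3, 2) = 7583156 / 2^3 = 1895789/2 = 947894.5

For each 3-subset S of vertices (there are C(358, 3) = 7583156 such S), let X_S = 1 if S induces a K_3 (all C(3, 2) = 3 edges present). Then P(X_S = 1) = (1/2)^3 = 1/8. By linearity of expectation, E[# K_3] = C(358, 3) · (1/2)^3 = 7583156 / 8 = 1895789/2 = 947894.5.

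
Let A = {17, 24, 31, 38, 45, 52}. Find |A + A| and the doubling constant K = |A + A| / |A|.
K = |A + A| / |A| = 11/6

Enumerate A + A = {a + b : a, b ∈ A}. With |A| = 6, there are |A|^2 = 36 ordered sum pairs; collecting distinct values, A + A = {34, 41, 48, 55, 62, 69, 76, 83, 90, 97, 104}, so |A + A| = 11. Thus K = 11/6. Here |A + A| = 2|A| − 1 = 11, the minimum possible — so K = 11/6 is minimal, which holds iff A is an arithmetic progression.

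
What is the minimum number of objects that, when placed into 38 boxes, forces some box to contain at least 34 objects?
n = (34 − 1)·38 + 1 = 1255

By the generalised pigeonhole principle, to guarantee some box contains ≥ r objects we need more than (r − 1) · k objects total. Threshold: n = (r − 1) · k + 1. With r = 34 and k = 38: n = 33 · 38 + 1 = 1254 + 1 = 1255. For n = 1254 = 33 · 38, we can put exactly 33 objects in every box, avoiding 34 in any single one — so 1255 is tight.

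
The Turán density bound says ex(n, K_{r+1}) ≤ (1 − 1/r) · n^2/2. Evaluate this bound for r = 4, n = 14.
Turán density bound = (3/4) · 14^2/2 = 147/2 ≈ 73.5

Turán's theorem: ex(n, K_{r+1}) is achieved by the complete r-partite Turán graph T(n, r) with parts as balanced as possible, and is at most (1 − 1/r) · n^2/2. For r = 4, n = 14: the density bound is (3/4) · 196/2 = 147/2 ≈ 73.5. The integer-valued extremum is e(T(14, 4)) = 73, which is strictly less than the density bound 147/2 since 4 ∤ 14 (the parts of T(14, 4) cannot all be equal).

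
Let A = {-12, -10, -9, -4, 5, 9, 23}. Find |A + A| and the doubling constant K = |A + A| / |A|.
K = |A + A| / |A| = 27/7

Enumerate A + A = {a + b : a, b ∈ A}. With |A| = 7, there are |A|^2 = 49 ordered sum pairs; collecting distinct values, A + A = {-24, -22, -21, -20, -19, -18, -16, -14, -13, -8, -7, -5, -4, -3, -1, 0, 1, 5, 10, 11, 13, 14, 18, 19, 28, 32, 46}, so |A + A| = 27. Thus K = 27/7. For comparison, the minimum possible |A + A| over all 7-element sets is 2·7 − 1 = 13 (so min K = 13/7), attained only by arithmetic progressions.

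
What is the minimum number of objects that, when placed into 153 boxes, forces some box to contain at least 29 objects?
n = (29 − 1)·153 + 1 = 4285

By the generalised pigeonhole principle, to guarantee some box contains ≥ r objects we need more than (r − 1) · k objects total. Threshold: n = (r − 1) · k + 1. With r = 29 and k = 153: n = 28 · 153 + 1 = 4284 + 1 = 4285. For n = 4284 = 28 · 153, we can put exactly 28 objects in every box, avoiding 29 in any single one — so 4285 is tight.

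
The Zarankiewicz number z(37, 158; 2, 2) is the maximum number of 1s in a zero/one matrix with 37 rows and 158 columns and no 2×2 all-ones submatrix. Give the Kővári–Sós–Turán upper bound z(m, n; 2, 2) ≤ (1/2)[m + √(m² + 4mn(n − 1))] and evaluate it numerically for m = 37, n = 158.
z(37, 158; 2, 2) ≤ (1/2)[37 + √(37² + 4·37·158·157)] = (1/2)[37 + √3672657] = 976.7089

Kővári–Sós–Turán: let r_1, ..., r_37 be the row sums and z = Σ r_i the total number of 1s. Each pair of columns can share at most one row with both entries 1 (else a 2×2 all-ones block appears), so Σ_i C(r_i, 2) ≤ C(158, 2) = 12403. By convexity Σ_i C(r_i, 2) ≥ 37·C(z/37, 2) = z(z − 37)/(2·37), giving z² − 37z − 37·158·157 ≤ 0 and hence z ≤ (1/2)[37 + √(1369 + 4·917822)] = (1/2)[37 + √3672657] ≈ (1/2)(37 + 1916.4178) = 976.7089.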